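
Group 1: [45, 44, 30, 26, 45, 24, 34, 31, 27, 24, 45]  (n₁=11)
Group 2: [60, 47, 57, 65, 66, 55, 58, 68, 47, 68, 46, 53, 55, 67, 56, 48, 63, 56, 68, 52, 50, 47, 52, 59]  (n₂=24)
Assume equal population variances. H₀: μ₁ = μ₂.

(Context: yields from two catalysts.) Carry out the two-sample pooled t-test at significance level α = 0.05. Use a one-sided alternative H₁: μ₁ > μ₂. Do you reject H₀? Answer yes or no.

x̄₁=34.091, s₁=8.949, n₁=11
x̄₂=56.792, s₂=7.472, n₂=24
s_p² = [10·8.949² + 23·7.472²]/33 = 63.1778
SE = √(s_p²·(1/11+1/24)) = 2.8941
t = (34.091−56.792)/2.8941 = -7.8438
df = 33
p-value (one-sided, H₁ greater) = 1.00000
At α=0.05: p ≥ α → fail to reject H₀

reject H₀: no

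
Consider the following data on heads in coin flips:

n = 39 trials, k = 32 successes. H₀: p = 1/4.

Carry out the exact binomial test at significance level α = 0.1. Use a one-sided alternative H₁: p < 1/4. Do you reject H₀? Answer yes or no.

reject H₀: no

Exact binomial: n=39, k=32, p₀=1/4=0.2500
P(X≤32) from Σ C(n,i)·p₀^i·(1−p₀)^(n−i)
p-value (one-sided, H₁ less) = 1.00000
At α=0.1: p ≥ α → fail to reject H₀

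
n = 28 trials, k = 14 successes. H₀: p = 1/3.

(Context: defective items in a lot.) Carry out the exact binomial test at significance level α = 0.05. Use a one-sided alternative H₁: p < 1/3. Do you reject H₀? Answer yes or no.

Exact binomial: n=28, k=14, p₀=1/3=0.3333
P(X≤14) from Σ C(n,i)·p₀^i·(1−p₀)^(n−i)
p-value (one-sided, H₁ less) = 0.97844
At α=0.05: p ≥ α → fail to reject H₀

reject H₀: no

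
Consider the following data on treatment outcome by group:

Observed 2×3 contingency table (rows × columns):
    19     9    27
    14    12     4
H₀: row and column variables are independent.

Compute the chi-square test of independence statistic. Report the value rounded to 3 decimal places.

Row totals [55, 30], col totals [33, 21, 31], n=85
χ² = (19−21.35)²/21.35 + (9−13.59)²/13.59 + (27−20.06)²/20.06 + (14−11.65)²/11.65 + (12−7.41)²/7.41 + (4−10.94)²/10.94 = 11.9297
df = 2

test statistic = 11.930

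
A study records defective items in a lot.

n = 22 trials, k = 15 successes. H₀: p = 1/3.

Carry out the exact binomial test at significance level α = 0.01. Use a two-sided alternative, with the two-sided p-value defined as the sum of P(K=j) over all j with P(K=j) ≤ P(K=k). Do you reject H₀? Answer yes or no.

reject H₀: yes

Exact binomial: n=22, k=15, p₀=1/3=0.3333
P(X=j) = C(n,j)·p₀^j·(1−p₀)^(n−j); p = Σ P(X=j) over j with P(X=j) ≤ P(X=15)
p-value (two-sided) = 0.00101
At α=0.01: p < α → reject H₀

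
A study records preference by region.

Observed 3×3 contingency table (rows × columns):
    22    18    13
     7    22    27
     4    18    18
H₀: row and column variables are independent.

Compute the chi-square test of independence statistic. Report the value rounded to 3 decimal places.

test statistic = 19.149

Row totals [53, 56, 40], col totals [33, 58, 58], n=149
χ² = (22−11.74)²/11.74 + (18−20.63)²/20.63 + (13−20.63)²/20.63 + (7−12.40)²/12.40 + (22−21.80)²/21.80 + (27−21.80)²/21.80 + (4−8.86)²/8.86 + (18−15.57)²/15.57 + (18−15.57)²/15.57 = 19.1486
df = 4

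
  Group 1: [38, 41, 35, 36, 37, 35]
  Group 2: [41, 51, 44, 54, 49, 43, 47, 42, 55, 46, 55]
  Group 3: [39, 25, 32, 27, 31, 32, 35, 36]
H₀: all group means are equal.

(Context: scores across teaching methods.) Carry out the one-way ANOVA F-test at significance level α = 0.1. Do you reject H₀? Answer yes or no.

reject H₀: yes

Group means [37.00, 47.91, 32.12], grand mean 40.240
SSB = Σnᵢ(x̄ᵢ−x̄)² = 1236.776; SSW = ΣΣ(x−x̄ᵢ)² = 449.784
MSB = 1236.776/2 = 618.3880; MSW = 449.784/22 = 20.4447
F = MSB/MSW = 30.2468
df = (2, 22)
p-value (upper-tail) = 0.00000
At α=0.1: p < α → reject H₀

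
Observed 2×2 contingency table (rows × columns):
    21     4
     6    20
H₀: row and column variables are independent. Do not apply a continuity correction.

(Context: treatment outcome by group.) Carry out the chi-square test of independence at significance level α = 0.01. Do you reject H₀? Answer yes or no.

Row totals [25, 26], col totals [27, 24], n=51
χ² = (21−13.24)²/13.24 + (4−11.76)²/11.76 + (6−13.76)²/13.76 + (20−12.24)²/12.24 = 18.9877
df = 1
p-value (upper-tail) = 0.00001
At α=0.01: p < α → reject H₀

reject H₀: yes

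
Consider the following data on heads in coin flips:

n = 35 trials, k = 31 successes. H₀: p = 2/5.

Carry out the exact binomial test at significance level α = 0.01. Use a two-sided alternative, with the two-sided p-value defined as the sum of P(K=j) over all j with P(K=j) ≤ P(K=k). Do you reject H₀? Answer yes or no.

Exact binomial: n=35, k=31, p₀=2/5=0.4000
P(X=j) = C(n,j)·p₀^j·(1−p₀)^(n−j); p = Σ P(X=j) over j with P(X=j) ≤ P(X=31)
p-value (two-sided) = 0.00000
At α=0.01: p < α → reject H₀

reject H₀: yes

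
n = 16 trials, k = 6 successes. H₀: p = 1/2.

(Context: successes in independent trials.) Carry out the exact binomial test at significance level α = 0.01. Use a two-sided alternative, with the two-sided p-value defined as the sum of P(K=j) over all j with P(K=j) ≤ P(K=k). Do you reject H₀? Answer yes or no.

reject H₀: no

Exact binomial: n=16, k=6, p₀=1/2=0.5000
P(X=j) = C(n,j)·p₀^j·(1−p₀)^(n−j); p = Σ P(X=j) over j with P(X=j) ≤ P(X=6)
p-value (two-sided) = 0.45450
At α=0.01: p ≥ α → fail to reject H₀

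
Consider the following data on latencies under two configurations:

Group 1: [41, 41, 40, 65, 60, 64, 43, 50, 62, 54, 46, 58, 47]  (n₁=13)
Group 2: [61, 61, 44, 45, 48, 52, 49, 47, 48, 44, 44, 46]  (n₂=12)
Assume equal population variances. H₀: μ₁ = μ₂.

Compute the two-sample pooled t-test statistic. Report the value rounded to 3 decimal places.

test statistic = 0.797

x̄₁=51.615, s₁=9.341, n₁=13
x̄₂=49.083, s₂=6.052, n₂=12
s_p² = [12·9.341² + 11·6.052²]/23 = 63.0432
SE = √(s_p²·(1/13+1/12)) = 3.1785
t = (51.615−49.083)/3.1785 = 0.7966
df = 23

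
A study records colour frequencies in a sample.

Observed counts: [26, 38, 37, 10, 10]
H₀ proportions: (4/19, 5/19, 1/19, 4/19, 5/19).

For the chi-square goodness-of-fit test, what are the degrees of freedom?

degrees of freedom = 4

df = k − 1 = 5 − 1 = 4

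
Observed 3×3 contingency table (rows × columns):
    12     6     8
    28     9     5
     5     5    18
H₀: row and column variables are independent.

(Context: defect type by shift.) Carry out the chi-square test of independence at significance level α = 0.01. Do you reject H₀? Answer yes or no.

Row totals [26, 42, 28], col totals [45, 20, 31], n=96
χ² = (12−12.19)²/12.19 + (6−5.42)²/5.42 + (8−8.40)²/8.40 + (28−19.69)²/19.69 + (9−8.75)²/8.75 + (5−13.56)²/13.56 + (5−13.12)²/13.12 + (5−5.83)²/5.83 + (18−9.04)²/9.04 = 23.0316
df = 4
p-value (upper-tail) = 0.00012
At α=0.01: p < α → reject H₀

reject H₀: yes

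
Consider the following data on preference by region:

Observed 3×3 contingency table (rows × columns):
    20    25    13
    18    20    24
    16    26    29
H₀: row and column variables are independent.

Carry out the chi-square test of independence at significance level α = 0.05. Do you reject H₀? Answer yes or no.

reject H₀: no

Row totals [58, 62, 71], col totals [54, 71, 66], n=191
χ² = (20−16.40)²/16.40 + (25−21.56)²/21.56 + (13−20.04)²/20.04 + (18−17.53)²/17.53 + (20−23.05)²/23.05 + (24−21.42)²/21.42 + (16−20.07)²/20.07 + (26−26.39)²/26.39 + (29−24.53)²/24.53 = 6.1849
df = 4
p-value (upper-tail) = 0.18576
At α=0.05: p ≥ α → fail to reject H₀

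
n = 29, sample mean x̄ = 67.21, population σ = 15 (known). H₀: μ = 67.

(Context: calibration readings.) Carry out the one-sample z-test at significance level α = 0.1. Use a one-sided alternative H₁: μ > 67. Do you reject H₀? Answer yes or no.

SE = σ/√n = 15/√29 = 2.7854
z = (x̄−μ₀)/SE = (67.21−67)/2.7854 = 0.0754
p-value (one-sided, H₁ greater) = 0.46995
At α=0.1: p ≥ α → fail to reject H₀

reject H₀: no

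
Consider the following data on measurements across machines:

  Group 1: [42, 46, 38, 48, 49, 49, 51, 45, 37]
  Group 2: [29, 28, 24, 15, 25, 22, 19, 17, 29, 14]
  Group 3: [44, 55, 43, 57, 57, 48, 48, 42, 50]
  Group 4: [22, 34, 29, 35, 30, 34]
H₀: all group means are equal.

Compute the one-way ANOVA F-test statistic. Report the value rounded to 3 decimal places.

test statistic = 49.225

Group means [45.00, 22.20, 49.33, 30.67], grand mean 36.912
SSB = Σnᵢ(x̄ᵢ−x̄)² = 4375.802; SSW = ΣΣ(x−x̄ᵢ)² = 888.933
MSB = 4375.802/3 = 1458.6007; MSW = 888.933/30 = 29.6311
F = MSB/MSW = 49.2253
df = (3, 30)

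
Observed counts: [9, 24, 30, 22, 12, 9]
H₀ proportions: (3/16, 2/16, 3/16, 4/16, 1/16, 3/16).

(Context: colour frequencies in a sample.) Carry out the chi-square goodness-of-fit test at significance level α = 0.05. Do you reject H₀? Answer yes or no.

reject H₀: yes

n = 106; E_i = n·p_i = [19.88, 13.25, 19.88, 26.50, 6.62, 19.88]
χ² = (9−19.88)²/19.88 + (24−13.25)²/13.25 + (30−19.88)²/19.88 + (22−26.50)²/26.50 + (12−6.62)²/6.62 + (9−19.88)²/19.88 = 30.9057
df = 5
p-value (upper-tail) = 0.00001
At α=0.05: p < α → reject H₀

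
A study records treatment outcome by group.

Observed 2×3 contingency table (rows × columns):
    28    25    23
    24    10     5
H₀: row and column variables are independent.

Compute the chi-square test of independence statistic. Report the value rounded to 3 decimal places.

Row totals [76, 39], col totals [52, 35, 28], n=115
χ² = (28−34.37)²/34.37 + (25−23.13)²/23.13 + (23−18.50)²/18.50 + (24−17.63)²/17.63 + (10−11.87)²/11.87 + (5−9.50)²/9.50 = 7.1427
df = 2

test statistic = 7.143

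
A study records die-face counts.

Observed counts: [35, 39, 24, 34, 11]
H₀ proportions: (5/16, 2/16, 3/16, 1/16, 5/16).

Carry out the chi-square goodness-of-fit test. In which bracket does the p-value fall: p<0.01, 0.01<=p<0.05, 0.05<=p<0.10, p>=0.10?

p-value bracket: p<0.01

n = 143; E_i = n·p_i = [44.69, 17.88, 26.81, 8.94, 44.69]
χ² = (35−44.69)²/44.69 + (39−17.88)²/17.88 + (24−26.81)²/26.81 + (34−8.94)²/8.94 + (11−44.69)²/44.69 = 123.0364
df = 4
p-value (upper-tail) = 0.00000
→ bracket: p<0.01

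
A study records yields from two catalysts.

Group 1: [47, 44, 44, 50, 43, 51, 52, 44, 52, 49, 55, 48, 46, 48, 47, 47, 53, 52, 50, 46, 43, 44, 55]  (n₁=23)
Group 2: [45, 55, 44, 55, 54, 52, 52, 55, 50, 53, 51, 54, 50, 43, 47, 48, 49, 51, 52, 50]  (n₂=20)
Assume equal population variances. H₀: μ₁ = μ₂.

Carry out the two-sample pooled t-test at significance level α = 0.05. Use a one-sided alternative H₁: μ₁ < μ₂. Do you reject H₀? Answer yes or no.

x̄₁=48.261, s₁=3.768, n₁=23
x̄₂=50.500, s₂=3.620, n₂=20
s_p² = [22·3.768² + 19·3.620²]/41 = 13.6935
SE = √(s_p²·(1/23+1/20)) = 1.1314
t = (48.261−50.500)/1.1314 = -1.9791
df = 41
p-value (one-sided, H₁ less) = 0.02727
At α=0.05: p < α → reject H₀

reject H₀: yes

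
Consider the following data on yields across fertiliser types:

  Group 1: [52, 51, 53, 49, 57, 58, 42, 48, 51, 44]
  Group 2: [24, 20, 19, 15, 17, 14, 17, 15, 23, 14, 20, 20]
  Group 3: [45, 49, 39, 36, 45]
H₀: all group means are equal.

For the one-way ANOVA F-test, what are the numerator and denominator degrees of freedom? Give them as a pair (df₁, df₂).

k = 3 groups, N = 27 total
df = (k−1, N−k) = (3−1, 27−3) = (2, 24)

degrees of freedom = [2, 24]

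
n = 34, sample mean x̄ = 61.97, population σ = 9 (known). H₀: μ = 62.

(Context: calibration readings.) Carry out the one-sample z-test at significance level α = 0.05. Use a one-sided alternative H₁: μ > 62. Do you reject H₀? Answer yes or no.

reject H₀: no

SE = σ/√n = 9/√34 = 1.5435
z = (x̄−μ₀)/SE = (61.97−62)/1.5435 = -0.0194
p-value (one-sided, H₁ greater) = 0.50775
At α=0.05: p ≥ α → fail to reject H₀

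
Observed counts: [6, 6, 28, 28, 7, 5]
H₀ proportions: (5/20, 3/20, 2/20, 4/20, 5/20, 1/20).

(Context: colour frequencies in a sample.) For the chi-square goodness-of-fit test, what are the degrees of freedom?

df = k − 1 = 6 − 1 = 5

degrees of freedom = 5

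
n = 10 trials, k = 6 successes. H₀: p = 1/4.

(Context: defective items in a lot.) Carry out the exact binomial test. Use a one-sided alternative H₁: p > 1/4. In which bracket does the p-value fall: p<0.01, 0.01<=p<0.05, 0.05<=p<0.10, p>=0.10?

p-value bracket: 0.01<=p<0.05

Exact binomial: n=10, k=6, p₀=1/4=0.2500
P(X≥6) from Σ C(n,i)·p₀^i·(1−p₀)^(n−i)
p-value (one-sided, H₁ greater) = 0.01973
→ bracket: 0.01<=p<0.05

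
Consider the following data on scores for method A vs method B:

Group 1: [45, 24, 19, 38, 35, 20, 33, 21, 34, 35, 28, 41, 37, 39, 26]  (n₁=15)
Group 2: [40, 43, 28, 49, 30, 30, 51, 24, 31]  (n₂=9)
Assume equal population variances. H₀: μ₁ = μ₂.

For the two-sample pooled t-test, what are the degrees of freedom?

df = n₁ + n₂ − 2 = 15 + 9 − 2 = 22

degrees of freedom = 22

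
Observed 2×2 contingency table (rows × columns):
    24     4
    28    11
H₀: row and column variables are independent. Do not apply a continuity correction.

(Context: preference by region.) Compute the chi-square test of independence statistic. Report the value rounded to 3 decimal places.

Row totals [28, 39], col totals [52, 15], n=67
χ² = (24−21.73)²/21.73 + (4−6.27)²/6.27 + (28−30.27)²/30.27 + (11−8.73)²/8.73 = 1.8174
df = 1

test statistic = 1.817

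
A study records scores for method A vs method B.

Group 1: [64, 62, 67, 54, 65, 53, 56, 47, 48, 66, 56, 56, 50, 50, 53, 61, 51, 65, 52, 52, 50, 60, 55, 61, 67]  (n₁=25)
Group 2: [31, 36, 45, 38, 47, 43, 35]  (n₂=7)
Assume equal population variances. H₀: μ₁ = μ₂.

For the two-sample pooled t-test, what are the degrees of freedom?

df = n₁ + n₂ − 2 = 25 + 7 − 2 = 30

degrees of freedom = 30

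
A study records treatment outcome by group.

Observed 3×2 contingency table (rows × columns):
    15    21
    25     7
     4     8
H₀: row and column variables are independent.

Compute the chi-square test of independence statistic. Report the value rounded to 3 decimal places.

Row totals [36, 32, 12], col totals [44, 36], n=80
χ² = (15−19.80)²/19.80 + (21−16.20)²/16.20 + (25−17.60)²/17.60 + (7−14.40)²/14.40 + (4−6.60)²/6.60 + (8−5.40)²/5.40 = 11.7761
df = 2

test statistic = 11.776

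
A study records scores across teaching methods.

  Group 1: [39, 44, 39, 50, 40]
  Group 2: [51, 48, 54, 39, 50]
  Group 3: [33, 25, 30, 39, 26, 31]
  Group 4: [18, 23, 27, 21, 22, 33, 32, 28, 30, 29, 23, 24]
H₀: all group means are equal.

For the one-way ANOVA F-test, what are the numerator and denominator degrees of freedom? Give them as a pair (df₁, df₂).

degrees of freedom = [3, 24]

k = 4 groups, N = 28 total
df = (k−1, N−k) = (4−1, 28−4) = (3, 24)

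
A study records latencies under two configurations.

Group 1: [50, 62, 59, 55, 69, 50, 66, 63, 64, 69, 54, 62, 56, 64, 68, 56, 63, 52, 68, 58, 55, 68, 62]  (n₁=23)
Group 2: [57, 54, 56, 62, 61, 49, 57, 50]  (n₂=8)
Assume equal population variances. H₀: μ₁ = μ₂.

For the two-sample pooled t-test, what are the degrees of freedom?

df = n₁ + n₂ − 2 = 23 + 8 − 2 = 29

degrees of freedom = 29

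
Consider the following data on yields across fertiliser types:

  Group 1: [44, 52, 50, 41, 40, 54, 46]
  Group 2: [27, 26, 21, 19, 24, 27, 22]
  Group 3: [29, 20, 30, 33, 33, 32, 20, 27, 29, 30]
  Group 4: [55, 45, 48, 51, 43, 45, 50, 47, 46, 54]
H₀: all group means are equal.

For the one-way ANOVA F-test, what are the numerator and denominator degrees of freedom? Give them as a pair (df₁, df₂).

degrees of freedom = [3, 30]

k = 4 groups, N = 34 total
df = (k−1, N−k) = (4−1, 34−4) = (3, 30)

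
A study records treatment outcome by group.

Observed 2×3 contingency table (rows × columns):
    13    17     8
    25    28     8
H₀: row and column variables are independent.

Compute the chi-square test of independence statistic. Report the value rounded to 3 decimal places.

Row totals [38, 61], col totals [38, 45, 16], n=99
χ² = (13−14.59)²/14.59 + (17−17.27)²/17.27 + (8−6.14)²/6.14 + (25−23.41)²/23.41 + (28−27.73)²/27.73 + (8−9.86)²/9.86 = 1.1997
df = 2

test statistic = 1.200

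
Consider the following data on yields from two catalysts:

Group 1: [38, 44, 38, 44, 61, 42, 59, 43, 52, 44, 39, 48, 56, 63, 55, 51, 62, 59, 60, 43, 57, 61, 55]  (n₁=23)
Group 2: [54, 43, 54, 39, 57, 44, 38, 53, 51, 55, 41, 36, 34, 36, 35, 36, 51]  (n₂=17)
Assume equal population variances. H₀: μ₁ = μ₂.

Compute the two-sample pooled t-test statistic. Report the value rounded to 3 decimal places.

x̄₁=51.043, s₁=8.568, n₁=23
x̄₂=44.529, s₂=8.323, n₂=17
s_p² = [22·8.568² + 16·8.323²]/38 = 71.6629
SE = √(s_p²·(1/23+1/17)) = 2.7076
t = (51.043−44.529)/2.7076 = 2.4058
df = 38

test statistic = 2.406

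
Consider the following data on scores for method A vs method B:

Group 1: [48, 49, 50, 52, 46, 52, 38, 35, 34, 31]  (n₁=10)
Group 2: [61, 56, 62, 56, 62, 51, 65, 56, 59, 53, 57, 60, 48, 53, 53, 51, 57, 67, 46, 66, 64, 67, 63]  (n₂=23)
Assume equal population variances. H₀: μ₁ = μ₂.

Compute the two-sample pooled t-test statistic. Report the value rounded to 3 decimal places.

test statistic = -5.668

x̄₁=43.500, s₁=8.114, n₁=10
x̄₂=57.957, s₂=6.079, n₂=23
s_p² = [9·8.114² + 22·6.079²]/31 = 45.3373
SE = √(s_p²·(1/10+1/23)) = 2.5505
t = (43.500−57.957)/2.5505 = -5.6682
df = 31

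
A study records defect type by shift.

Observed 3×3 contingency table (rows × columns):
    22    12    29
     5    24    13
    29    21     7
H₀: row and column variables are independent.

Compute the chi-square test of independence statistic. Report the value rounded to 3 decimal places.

test statistic = 32.371

Row totals [63, 42, 57], col totals [56, 57, 49], n=162
χ² = (22−21.78)²/21.78 + (12−22.17)²/22.17 + (29−19.06)²/19.06 + (5−14.52)²/14.52 + (24−14.78)²/14.78 + (13−12.70)²/12.70 + (29−19.70)²/19.70 + (21−20.06)²/20.06 + (7−17.24)²/17.24 = 32.3708
df = 4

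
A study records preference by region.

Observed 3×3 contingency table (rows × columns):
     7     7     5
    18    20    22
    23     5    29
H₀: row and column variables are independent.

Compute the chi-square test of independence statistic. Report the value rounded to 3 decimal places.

test statistic = 12.678

Row totals [19, 60, 57], col totals [48, 32, 56], n=136
χ² = (7−6.71)²/6.71 + (7−4.47)²/4.47 + (5−7.82)²/7.82 + (18−21.18)²/21.18 + (20−14.12)²/14.12 + (22−24.71)²/24.71 + (23−20.12)²/20.12 + (5−13.41)²/13.41 + (29−23.47)²/23.47 = 12.6783
df = 4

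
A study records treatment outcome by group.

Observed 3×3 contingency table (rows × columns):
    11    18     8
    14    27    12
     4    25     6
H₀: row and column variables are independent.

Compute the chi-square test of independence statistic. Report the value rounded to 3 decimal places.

Row totals [37, 53, 35], col totals [29, 70, 26], n=125
χ² = (11−8.58)²/8.58 + (18−20.72)²/20.72 + (8−7.70)²/7.70 + (14−12.30)²/12.30 + (27−29.68)²/29.68 + (12−11.02)²/11.02 + (4−8.12)²/8.12 + (25−19.60)²/19.60 + (6−7.28)²/7.28 = 5.4169
df = 4

test statistic = 5.417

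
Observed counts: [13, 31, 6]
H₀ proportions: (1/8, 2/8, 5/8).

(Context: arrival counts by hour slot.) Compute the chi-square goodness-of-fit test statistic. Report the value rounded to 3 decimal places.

n = 50; E_i = n·p_i = [6.25, 12.50, 31.25]
χ² = (13−6.25)²/6.25 + (31−12.50)²/12.50 + (6−31.25)²/31.25 = 55.0720
df = 2

test statistic = 55.072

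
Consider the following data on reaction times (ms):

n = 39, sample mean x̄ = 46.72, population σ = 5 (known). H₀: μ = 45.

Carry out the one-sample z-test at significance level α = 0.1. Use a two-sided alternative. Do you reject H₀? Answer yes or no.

SE = σ/√n = 5/√39 = 0.8006
z = (x̄−μ₀)/SE = (46.72−45)/0.8006 = 2.1483
p-value (two-sided) = 0.03169
At α=0.1: p < α → reject H₀

reject H₀: yes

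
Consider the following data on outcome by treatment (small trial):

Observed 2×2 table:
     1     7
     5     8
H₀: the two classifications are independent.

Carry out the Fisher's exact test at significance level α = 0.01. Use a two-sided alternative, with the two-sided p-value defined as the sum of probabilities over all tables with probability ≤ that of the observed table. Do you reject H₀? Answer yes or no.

reject H₀: no

Margins: r₁=8, r₂=13, c₁=6, c₂=15, n=21
p_obs = C(8,1)·C(13,5)/C(21,6); sum pmf over tables with pmf ≤ p_obs
p-value (two-sided) = 0.33591
At α=0.01: p ≥ α → fail to reject H₀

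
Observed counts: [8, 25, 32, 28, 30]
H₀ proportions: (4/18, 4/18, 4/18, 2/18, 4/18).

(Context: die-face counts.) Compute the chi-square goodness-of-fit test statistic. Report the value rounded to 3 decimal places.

n = 123; E_i = n·p_i = [27.33, 27.33, 27.33, 13.67, 27.33]
χ² = (8−27.33)²/27.33 + (25−27.33)²/27.33 + (32−27.33)²/27.33 + (28−13.67)²/13.67 + (30−27.33)²/27.33 = 29.9634
df = 4

test statistic = 29.963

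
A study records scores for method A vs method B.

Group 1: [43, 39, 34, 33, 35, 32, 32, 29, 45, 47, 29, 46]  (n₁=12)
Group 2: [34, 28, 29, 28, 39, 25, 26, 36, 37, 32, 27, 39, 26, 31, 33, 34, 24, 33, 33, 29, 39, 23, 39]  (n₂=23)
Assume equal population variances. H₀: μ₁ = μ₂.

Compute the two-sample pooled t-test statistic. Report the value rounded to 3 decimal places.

x̄₁=37.000, s₁=6.688, n₁=12
x̄₂=31.478, s₂=5.151, n₂=23
s_p² = [11·6.688² + 22·5.151²]/33 = 32.5982
SE = √(s_p²·(1/12+1/23)) = 2.0332
t = (37.000−31.478)/2.0332 = 2.7158
df = 33

test statistic = 2.716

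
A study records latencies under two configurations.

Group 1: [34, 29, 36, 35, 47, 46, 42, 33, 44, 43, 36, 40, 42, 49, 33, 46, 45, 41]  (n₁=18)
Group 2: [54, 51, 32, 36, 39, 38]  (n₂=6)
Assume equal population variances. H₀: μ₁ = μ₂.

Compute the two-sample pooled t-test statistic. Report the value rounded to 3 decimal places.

test statistic = -0.518

x̄₁=40.056, s₁=5.805, n₁=18
x̄₂=41.667, s₂=8.779, n₂=6
s_p² = [17·5.805² + 5·8.779²]/22 = 43.5581
SE = √(s_p²·(1/18+1/6)) = 3.1112
t = (40.056−41.667)/3.1112 = -0.5178
df = 22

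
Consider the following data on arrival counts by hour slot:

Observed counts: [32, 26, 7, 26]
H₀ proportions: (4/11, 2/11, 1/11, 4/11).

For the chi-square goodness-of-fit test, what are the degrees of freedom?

degrees of freedom = 3

df = k − 1 = 4 − 1 = 3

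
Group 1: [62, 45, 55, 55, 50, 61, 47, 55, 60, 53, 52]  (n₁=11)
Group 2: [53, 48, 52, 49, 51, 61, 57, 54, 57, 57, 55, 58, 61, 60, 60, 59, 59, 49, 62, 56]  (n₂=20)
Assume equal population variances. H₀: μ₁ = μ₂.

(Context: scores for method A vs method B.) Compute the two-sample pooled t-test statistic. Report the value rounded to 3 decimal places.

x̄₁=54.091, s₁=5.504, n₁=11
x̄₂=55.900, s₂=4.352, n₂=20
s_p² = [10·5.504² + 19·4.352²]/29 = 22.8520
SE = √(s_p²·(1/11+1/20)) = 1.7945
t = (54.091−55.900)/1.7945 = -1.0082
df = 29

test statistic = -1.008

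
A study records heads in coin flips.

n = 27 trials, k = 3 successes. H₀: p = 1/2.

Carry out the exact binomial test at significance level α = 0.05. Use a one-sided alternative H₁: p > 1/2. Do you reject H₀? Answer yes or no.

Exact binomial: n=27, k=3, p₀=1/2=0.5000
P(X≥3) from Σ C(n,i)·p₀^i·(1−p₀)^(n−i)
p-value (one-sided, H₁ greater) = 1.00000
At α=0.05: p ≥ α → fail to reject H₀

reject H₀: no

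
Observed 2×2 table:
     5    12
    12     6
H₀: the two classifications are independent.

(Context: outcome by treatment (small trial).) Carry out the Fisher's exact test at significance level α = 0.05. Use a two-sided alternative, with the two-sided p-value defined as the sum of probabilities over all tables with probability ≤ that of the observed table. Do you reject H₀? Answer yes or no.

reject H₀: yes

Margins: r₁=17, r₂=18, c₁=17, c₂=18, n=35
p_obs = C(17,5)·C(18,12)/C(35,17); sum pmf over tables with pmf ≤ p_obs
p-value (two-sided) = 0.04371
At α=0.05: p < α → reject H₀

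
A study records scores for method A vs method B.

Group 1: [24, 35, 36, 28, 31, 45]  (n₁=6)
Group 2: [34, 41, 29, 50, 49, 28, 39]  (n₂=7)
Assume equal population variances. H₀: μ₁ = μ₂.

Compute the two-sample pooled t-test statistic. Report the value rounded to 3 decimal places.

test statistic = -1.187

x̄₁=33.167, s₁=7.305, n₁=6
x̄₂=38.571, s₂=8.848, n₂=7
s_p² = [5·7.305² + 6·8.848²]/11 = 66.9589
SE = √(s_p²·(1/6+1/7)) = 4.5525
t = (33.167−38.571)/4.5525 = -1.1872
df = 11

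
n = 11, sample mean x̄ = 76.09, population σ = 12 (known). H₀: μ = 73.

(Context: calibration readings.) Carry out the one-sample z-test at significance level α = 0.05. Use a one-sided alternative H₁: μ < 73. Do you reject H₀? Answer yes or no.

SE = σ/√n = 12/√11 = 3.6181
z = (x̄−μ₀)/SE = (76.09−73)/3.6181 = 0.8540
p-value (one-sided, H₁ less) = 0.80346
At α=0.05: p ≥ α → fail to reject H₀

reject H₀: no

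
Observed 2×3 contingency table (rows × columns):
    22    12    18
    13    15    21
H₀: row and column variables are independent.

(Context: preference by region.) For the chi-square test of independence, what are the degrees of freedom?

df = (r−1)(c−1) = (2−1)·(3−1) = 2

degrees of freedom = 2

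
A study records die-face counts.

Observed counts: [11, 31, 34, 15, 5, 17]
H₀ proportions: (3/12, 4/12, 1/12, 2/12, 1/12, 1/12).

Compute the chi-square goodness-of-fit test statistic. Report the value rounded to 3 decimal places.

test statistic = 84.850

n = 113; E_i = n·p_i = [28.25, 37.67, 9.42, 18.83, 9.42, 9.42]
χ² = (11−28.25)²/28.25 + (31−37.67)²/37.67 + (34−9.42)²/9.42 + (15−18.83)²/18.83 + (5−9.42)²/9.42 + (17−9.42)²/9.42 = 84.8496
df = 5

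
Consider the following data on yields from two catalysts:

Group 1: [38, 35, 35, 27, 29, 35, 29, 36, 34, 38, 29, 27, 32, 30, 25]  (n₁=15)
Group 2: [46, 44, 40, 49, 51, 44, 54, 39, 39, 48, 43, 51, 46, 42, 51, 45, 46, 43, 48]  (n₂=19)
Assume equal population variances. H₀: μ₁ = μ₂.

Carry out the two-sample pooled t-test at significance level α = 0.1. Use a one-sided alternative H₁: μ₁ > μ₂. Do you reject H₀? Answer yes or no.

reject H₀: no

x̄₁=31.933, s₁=4.217, n₁=15
x̄₂=45.737, s₂=4.293, n₂=19
s_p² = [14·4.217² + 18·4.293²]/32 = 18.1443
SE = √(s_p²·(1/15+1/19)) = 1.4713
t = (31.933−45.737)/1.4713 = -9.3822
df = 32
p-value (one-sided, H₁ greater) = 1.00000
At α=0.1: p ≥ α → fail to reject H₀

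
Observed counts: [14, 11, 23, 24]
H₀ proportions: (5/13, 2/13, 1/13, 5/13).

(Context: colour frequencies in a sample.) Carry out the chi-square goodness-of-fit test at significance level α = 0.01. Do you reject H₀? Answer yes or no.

reject H₀: yes

n = 72; E_i = n·p_i = [27.69, 11.08, 5.54, 27.69]
χ² = (14−27.69)²/27.69 + (11−11.08)²/11.08 + (23−5.54)²/5.54 + (24−27.69)²/27.69 = 62.3153
df = 3
p-value (upper-tail) = 0.00000
At α=0.01: p < α → reject H₀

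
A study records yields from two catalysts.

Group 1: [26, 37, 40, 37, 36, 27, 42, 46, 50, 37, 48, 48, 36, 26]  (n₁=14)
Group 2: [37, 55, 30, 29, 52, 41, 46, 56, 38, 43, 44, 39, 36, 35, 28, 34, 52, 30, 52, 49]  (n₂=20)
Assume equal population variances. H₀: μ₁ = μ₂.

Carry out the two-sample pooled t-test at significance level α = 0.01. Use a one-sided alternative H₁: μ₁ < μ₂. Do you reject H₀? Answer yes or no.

x̄₁=38.286, s₁=8.071, n₁=14
x̄₂=41.300, s₂=9.114, n₂=20
s_p² = [13·8.071² + 19·9.114²]/32 = 75.7830
SE = √(s_p²·(1/14+1/20)) = 3.0335
t = (38.286−41.300)/3.0335 = -0.9937
df = 32
p-value (one-sided, H₁ less) = 0.16392
At α=0.01: p ≥ α → fail to reject H₀

reject H₀: no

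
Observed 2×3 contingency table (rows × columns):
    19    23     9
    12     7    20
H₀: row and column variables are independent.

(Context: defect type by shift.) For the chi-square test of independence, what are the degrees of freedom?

df = (r−1)(c−1) = (2−1)·(3−1) = 2

degrees of freedom = 2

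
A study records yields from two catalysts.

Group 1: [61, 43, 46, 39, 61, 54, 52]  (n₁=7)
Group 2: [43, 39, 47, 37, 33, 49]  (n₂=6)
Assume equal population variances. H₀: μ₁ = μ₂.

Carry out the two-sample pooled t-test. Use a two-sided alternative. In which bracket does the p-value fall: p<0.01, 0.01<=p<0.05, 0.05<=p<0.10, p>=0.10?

x̄₁=50.857, s₁=8.591, n₁=7
x̄₂=41.333, s₂=6.121, n₂=6
s_p² = [6·8.591² + 5·6.121²]/11 = 57.2900
SE = √(s_p²·(1/7+1/6)) = 4.2110
t = (50.857−41.333)/4.2110 = 2.2616
df = 11
p-value (two-sided) = 0.04496
→ bracket: 0.01<=p<0.05

p-value bracket: 0.01<=p<0.05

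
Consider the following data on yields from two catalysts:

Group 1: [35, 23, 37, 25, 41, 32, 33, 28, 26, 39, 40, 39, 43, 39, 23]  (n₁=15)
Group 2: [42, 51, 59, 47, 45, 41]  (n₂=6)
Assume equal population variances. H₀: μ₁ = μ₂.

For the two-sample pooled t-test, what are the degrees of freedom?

degrees of freedom = 19

df = n₁ + n₂ − 2 = 15 + 6 − 2 = 19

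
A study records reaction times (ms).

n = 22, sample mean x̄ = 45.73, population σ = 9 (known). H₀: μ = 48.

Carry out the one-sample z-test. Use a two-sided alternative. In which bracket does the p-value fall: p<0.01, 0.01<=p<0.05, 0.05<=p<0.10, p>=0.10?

p-value bracket: p>=0.10

SE = σ/√n = 9/√22 = 1.9188
z = (x̄−μ₀)/SE = (45.73−48)/1.9188 = -1.1830
p-value (two-sided) = 0.23680
→ bracket: p>=0.10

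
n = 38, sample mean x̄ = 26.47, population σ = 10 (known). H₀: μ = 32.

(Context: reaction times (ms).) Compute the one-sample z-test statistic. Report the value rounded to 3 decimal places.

SE = σ/√n = 10/√38 = 1.6222
z = (x̄−μ₀)/SE = (26.47−32)/1.6222 = -3.4089

test statistic = -3.409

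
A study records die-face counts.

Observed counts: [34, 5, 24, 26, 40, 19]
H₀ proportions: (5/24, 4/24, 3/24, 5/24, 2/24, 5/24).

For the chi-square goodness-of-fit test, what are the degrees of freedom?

degrees of freedom = 5

df = k − 1 = 6 − 1 = 5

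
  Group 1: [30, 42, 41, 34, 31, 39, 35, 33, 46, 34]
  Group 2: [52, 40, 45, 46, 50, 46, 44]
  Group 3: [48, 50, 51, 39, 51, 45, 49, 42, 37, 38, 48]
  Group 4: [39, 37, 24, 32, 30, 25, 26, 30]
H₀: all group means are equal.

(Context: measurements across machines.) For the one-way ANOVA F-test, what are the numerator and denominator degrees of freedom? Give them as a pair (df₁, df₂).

degrees of freedom = [3, 32]

k = 4 groups, N = 36 total
df = (k−1, N−k) = (4−1, 36−4) = (3, 32)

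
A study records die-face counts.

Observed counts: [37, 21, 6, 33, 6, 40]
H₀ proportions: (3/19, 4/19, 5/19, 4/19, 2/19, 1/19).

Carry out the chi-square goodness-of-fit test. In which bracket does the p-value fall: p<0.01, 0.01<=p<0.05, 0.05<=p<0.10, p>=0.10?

n = 143; E_i = n·p_i = [22.58, 30.11, 37.63, 30.11, 15.05, 7.53]
χ² = (37−22.58)²/22.58 + (21−30.11)²/30.11 + (6−37.63)²/37.63 + (33−30.11)²/30.11 + (6−15.05)²/15.05 + (40−7.53)²/7.53 = 184.3890
df = 5
p-value (upper-tail) = 0.00000
→ bracket: p<0.01

p-value bracket: p<0.01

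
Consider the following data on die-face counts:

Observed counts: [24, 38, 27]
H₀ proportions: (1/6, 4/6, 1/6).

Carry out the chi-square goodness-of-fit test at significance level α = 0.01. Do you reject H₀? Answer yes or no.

reject H₀: yes

n = 89; E_i = n·p_i = [14.83, 59.33, 14.83]
χ² = (24−14.83)²/14.83 + (38−59.33)²/59.33 + (27−14.83)²/14.83 = 23.3146
df = 2
p-value (upper-tail) = 0.00001
At α=0.01: p < α → reject H₀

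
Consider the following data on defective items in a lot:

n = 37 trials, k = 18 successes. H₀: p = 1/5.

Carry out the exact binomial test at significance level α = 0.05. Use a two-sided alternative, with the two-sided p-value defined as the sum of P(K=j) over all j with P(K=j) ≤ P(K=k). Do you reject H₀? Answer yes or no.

reject H₀: yes

Exact binomial: n=37, k=18, p₀=1/5=0.2000
P(X=j) = C(n,j)·p₀^j·(1−p₀)^(n−j); p = Σ P(X=j) over j with P(X=j) ≤ P(X=18)
p-value (two-sided) = 0.00009
At α=0.05: p < α → reject H₀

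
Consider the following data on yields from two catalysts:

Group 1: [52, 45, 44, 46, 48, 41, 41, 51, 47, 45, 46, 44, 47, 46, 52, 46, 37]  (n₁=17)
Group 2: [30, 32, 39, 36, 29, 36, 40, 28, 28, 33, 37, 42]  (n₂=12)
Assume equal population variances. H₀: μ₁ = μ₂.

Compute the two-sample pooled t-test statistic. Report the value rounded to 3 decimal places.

test statistic = 7.129

x̄₁=45.765, s₁=3.898, n₁=17
x̄₂=34.167, s₂=4.859, n₂=12
s_p² = [16·3.898² + 11·4.859²]/27 = 18.6195
SE = √(s_p²·(1/17+1/12)) = 1.6269
t = (45.765−34.167)/1.6269 = 7.1288
df = 27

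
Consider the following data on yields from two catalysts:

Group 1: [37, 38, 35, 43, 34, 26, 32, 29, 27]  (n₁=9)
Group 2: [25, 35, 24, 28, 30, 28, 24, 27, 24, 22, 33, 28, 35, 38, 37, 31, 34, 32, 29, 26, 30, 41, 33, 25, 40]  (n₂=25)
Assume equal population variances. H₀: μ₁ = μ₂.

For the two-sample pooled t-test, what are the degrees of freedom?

degrees of freedom = 32

df = n₁ + n₂ − 2 = 9 + 25 − 2 = 32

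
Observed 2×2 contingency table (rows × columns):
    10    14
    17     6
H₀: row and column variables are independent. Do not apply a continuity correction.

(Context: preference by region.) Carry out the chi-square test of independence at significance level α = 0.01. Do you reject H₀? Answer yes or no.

reject H₀: no

Row totals [24, 23], col totals [27, 20], n=47
χ² = (10−13.79)²/13.79 + (14−10.21)²/10.21 + (17−13.21)²/13.21 + (6−9.79)²/9.79 = 4.9958
df = 1
p-value (upper-tail) = 0.02541
At α=0.01: p ≥ α → fail to reject H₀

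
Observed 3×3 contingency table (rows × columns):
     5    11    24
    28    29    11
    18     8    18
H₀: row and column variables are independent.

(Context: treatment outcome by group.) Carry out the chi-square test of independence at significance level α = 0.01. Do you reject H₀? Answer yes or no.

Row totals [40, 68, 44], col totals [51, 48, 53], n=152
χ² = (5−13.42)²/13.42 + (11−12.63)²/12.63 + (24−13.95)²/13.95 + (28−22.82)²/22.82 + (29−21.47)²/21.47 + (11−23.71)²/23.71 + (18−14.76)²/14.76 + (8−13.89)²/13.89 + (18−15.34)²/15.34 = 27.0406
df = 4
p-value (upper-tail) = 0.00002
At α=0.01: p < α → reject H₀

reject H₀: yes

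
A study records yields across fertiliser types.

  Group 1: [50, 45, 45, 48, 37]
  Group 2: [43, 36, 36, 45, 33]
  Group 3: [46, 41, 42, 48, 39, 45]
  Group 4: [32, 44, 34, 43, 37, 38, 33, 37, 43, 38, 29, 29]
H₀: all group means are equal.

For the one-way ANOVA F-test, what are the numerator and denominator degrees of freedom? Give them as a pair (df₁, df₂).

degrees of freedom = [3, 24]

k = 4 groups, N = 28 total
df = (k−1, N−k) = (4−1, 28−4) = (3, 24)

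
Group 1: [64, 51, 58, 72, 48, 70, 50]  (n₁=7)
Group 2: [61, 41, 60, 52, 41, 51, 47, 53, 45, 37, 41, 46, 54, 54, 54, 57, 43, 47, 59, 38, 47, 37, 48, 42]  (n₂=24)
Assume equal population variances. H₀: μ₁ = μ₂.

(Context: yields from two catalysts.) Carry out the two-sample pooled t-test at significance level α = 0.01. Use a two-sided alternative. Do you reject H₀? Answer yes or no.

x̄₁=59.000, s₁=9.849, n₁=7
x̄₂=48.125, s₂=7.338, n₂=24
s_p² = [6·9.849² + 23·7.338²]/29 = 62.7802
SE = √(s_p²·(1/7+1/24)) = 3.4036
t = (59.000−48.125)/3.4036 = 3.1952
df = 29
p-value (two-sided) = 0.00336
At α=0.01: p < α → reject H₀

reject H₀: yes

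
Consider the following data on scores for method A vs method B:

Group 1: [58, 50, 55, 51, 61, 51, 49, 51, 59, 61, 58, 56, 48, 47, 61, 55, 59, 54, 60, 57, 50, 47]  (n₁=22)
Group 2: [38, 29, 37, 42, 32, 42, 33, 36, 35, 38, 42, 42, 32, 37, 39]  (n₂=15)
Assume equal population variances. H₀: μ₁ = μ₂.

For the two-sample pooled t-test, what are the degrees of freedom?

df = n₁ + n₂ − 2 = 22 + 15 − 2 = 35

degrees of freedom = 35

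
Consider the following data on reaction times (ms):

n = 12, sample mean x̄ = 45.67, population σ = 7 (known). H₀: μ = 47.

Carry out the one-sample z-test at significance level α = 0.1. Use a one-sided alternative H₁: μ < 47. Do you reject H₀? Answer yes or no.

SE = σ/√n = 7/√12 = 2.0207
z = (x̄−μ₀)/SE = (45.67−47)/2.0207 = -0.6582
p-value (one-sided, H₁ less) = 0.25521
At α=0.1: p ≥ α → fail to reject H₀

reject H₀: no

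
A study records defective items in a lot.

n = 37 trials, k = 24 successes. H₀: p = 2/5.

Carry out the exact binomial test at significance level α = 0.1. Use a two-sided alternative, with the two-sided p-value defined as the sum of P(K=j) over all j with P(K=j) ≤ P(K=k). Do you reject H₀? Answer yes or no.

reject H₀: yes

Exact binomial: n=37, k=24, p₀=2/5=0.4000
P(X=j) = C(n,j)·p₀^j·(1−p₀)^(n−j); p = Σ P(X=j) over j with P(X=j) ≤ P(X=24)
p-value (two-sided) = 0.00367
At α=0.1: p < α → reject H₀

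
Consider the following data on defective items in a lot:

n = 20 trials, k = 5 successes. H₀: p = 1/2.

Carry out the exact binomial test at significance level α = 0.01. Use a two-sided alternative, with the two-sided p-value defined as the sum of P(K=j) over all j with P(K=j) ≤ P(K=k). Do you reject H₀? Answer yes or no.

Exact binomial: n=20, k=5, p₀=1/2=0.5000
P(X=j) = C(n,j)·p₀^j·(1−p₀)^(n−j); p = Σ P(X=j) over j with P(X=j) ≤ P(X=5)
p-value (two-sided) = 0.04139
At α=0.01: p ≥ α → fail to reject H₀

reject H₀: no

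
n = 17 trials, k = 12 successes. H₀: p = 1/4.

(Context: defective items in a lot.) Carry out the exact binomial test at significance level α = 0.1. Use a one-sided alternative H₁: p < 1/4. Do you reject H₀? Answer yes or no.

Exact binomial: n=17, k=12, p₀=1/4=0.2500
P(X≤12) from Σ C(n,i)·p₀^i·(1−p₀)^(n−i)
p-value (one-sided, H₁ less) = 0.99999
At α=0.1: p ≥ α → fail to reject H₀

reject H₀: no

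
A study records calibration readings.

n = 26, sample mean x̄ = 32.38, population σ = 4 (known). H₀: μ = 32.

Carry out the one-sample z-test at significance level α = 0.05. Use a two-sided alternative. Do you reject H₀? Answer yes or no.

SE = σ/√n = 4/√26 = 0.7845
z = (x̄−μ₀)/SE = (32.38−32)/0.7845 = 0.4844
p-value (two-sided) = 0.62810
At α=0.05: p ≥ α → fail to reject H₀

reject H₀: no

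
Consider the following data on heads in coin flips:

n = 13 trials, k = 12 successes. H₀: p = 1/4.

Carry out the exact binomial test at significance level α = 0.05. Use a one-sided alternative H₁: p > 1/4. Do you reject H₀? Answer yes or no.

Exact binomial: n=13, k=12, p₀=1/4=0.2500
P(X≥12) from Σ C(n,i)·p₀^i·(1−p₀)^(n−i)
p-value (one-sided, H₁ greater) = 0.00000
At α=0.05: p < α → reject H₀

reject H₀: yes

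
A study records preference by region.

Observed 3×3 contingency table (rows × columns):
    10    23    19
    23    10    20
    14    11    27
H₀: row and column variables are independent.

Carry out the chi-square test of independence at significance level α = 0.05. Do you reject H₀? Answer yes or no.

Row totals [52, 53, 52], col totals [47, 44, 66], n=157
χ² = (10−15.57)²/15.57 + (23−14.57)²/14.57 + (19−21.86)²/21.86 + (23−15.87)²/15.87 + (10−14.85)²/14.85 + (20−22.28)²/22.28 + (14−15.57)²/15.57 + (11−14.57)²/14.57 + (27−21.86)²/21.86 = 14.5068
df = 4
p-value (upper-tail) = 0.00584
At α=0.05: p < α → reject H₀

reject H₀: yes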